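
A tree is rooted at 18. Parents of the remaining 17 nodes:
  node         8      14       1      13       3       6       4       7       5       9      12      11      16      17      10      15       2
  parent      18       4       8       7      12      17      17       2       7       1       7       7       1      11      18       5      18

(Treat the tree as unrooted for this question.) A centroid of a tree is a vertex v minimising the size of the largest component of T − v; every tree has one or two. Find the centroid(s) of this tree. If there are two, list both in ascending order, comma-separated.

7

If 7 is removed the pieces have sizes 7, 5, 2, 2, 1, all ≤ ⌊18/2⌋ = 9.
Every other node leaves some component of size > 9, so the centroid is unique.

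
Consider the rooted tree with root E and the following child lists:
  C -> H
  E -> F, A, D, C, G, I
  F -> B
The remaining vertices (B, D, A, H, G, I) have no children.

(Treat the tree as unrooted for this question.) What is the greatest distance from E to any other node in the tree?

Distances from E peak at 2, attained at H (B also at distance 2).
E–C–H

2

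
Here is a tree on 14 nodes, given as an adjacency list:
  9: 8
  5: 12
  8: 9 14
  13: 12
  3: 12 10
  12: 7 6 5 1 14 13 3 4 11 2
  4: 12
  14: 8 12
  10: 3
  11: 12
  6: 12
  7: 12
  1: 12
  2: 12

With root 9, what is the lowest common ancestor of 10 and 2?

10's ancestor chain is 10, 3, 12, 14, 8, 9 and 2's is 2, 12, 14, 8, 9; they first meet at 12.

12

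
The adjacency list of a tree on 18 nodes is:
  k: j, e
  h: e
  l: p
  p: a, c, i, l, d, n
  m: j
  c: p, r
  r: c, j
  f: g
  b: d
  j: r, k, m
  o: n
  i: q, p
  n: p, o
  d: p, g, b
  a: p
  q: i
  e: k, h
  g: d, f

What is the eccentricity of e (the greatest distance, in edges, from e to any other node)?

Distances from e peak at 8, attained at f.
e – k – j – r – c – p – d – g – f

8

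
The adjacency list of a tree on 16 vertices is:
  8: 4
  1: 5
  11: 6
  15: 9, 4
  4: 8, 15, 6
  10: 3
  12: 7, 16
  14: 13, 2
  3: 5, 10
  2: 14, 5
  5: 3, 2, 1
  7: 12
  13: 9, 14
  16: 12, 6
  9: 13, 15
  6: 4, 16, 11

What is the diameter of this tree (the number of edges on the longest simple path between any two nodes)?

12

Starting from 10, a farthest node is 7 at distance 12.
One longest path: 10 – 3 – 5 – 2 – 14 – 13 – 9 – 15 – 4 – 6 – 16 – 12 – 7.
So the diameter is 12.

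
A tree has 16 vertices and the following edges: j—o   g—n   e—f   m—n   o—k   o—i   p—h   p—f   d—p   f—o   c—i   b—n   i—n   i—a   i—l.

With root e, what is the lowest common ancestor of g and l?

Path g→root: g n i o f e; path l→root: l i o f e.
First common node: i.

i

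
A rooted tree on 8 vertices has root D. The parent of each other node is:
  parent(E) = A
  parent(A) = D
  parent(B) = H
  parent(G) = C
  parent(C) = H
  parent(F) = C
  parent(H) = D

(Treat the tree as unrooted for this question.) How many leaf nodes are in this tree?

4

Exactly 4 nodes have a single neighbour: B, E, F, G.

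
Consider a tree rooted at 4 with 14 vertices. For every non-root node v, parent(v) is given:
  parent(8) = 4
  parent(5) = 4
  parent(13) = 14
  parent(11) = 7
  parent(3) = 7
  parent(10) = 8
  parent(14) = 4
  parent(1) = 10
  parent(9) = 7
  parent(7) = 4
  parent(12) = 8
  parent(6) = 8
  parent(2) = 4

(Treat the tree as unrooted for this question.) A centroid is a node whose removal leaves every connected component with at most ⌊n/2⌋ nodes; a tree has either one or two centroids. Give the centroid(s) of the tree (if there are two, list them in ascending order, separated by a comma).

Removing 4 splits the tree into components of sizes 5, 4, 2, 1, 1; the largest is 5 ≤ ⌊14/2⌋ = 7.
Every other node leaves some component of size > 7, so the centroid is unique.

4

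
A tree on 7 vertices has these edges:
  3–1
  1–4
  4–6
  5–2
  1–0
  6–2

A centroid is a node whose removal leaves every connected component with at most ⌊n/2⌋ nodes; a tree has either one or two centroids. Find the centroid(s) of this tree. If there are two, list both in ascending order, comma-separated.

4

Delete 4: the remaining components have sizes 3, 3. Max 3 ≤ 3, so 4 is a centroid.
No neighbour of 4 does as well, so 4 is the unique centroid.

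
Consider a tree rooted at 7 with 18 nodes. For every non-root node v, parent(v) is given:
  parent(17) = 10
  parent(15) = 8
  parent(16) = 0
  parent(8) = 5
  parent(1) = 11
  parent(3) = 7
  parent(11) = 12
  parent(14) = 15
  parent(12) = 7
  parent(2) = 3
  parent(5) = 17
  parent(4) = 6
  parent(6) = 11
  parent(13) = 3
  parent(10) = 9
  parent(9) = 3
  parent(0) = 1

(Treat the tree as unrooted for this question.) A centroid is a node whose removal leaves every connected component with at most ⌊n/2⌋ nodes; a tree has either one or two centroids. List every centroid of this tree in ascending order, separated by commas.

3

Removing 3 splits the tree into components of sizes 8, 7, 1, 1; the largest is 8 ≤ ⌊18/2⌋ = 9.
No neighbour of 3 does as well, so 3 is the unique centroid.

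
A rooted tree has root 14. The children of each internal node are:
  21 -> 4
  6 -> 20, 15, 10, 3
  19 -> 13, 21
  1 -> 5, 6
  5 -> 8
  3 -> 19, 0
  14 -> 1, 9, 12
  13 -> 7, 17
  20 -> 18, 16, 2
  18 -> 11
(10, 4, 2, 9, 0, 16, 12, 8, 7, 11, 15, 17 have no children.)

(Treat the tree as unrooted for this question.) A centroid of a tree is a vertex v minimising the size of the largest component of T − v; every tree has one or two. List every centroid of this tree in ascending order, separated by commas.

6

Delete 6: the remaining components have sizes 8, 6, 5, 1, 1. Max 8 ≤ 11, so 6 is a centroid.
Every other node leaves some component of size > 11, so the centroid is unique.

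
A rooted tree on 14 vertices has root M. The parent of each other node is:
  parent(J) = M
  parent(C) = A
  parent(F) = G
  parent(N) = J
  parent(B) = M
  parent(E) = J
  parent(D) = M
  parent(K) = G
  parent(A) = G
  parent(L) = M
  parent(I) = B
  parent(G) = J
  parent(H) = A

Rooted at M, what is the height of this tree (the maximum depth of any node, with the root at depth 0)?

4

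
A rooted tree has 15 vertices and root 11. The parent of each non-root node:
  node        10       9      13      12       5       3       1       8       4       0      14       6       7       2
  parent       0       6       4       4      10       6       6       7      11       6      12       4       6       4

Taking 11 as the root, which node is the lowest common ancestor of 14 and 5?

4

14's ancestor chain is 14, 12, 4, 11 and 5's is 5, 10, 0, 6, 4, 11; they first meet at 4.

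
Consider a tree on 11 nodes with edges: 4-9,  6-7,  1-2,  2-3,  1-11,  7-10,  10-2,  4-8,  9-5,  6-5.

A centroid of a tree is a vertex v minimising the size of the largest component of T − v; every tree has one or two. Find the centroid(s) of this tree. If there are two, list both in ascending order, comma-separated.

Delete 7: the remaining components have sizes 5, 5. Max 5 ≤ 5, so 7 is a centroid.
No neighbour of 7 does as well, so 7 is the unique centroid.

7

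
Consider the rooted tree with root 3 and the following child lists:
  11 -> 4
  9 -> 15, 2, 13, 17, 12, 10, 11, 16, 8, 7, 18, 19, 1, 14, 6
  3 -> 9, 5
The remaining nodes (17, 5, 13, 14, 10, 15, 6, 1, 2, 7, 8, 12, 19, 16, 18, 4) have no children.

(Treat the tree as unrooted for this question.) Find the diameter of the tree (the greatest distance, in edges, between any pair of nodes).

4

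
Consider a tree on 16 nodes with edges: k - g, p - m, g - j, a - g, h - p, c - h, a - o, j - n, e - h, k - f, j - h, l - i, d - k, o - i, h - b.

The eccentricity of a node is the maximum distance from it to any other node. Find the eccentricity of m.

Distances from m peak at 8, attained at l.
m–p–h–j–g–a–o–i–l

8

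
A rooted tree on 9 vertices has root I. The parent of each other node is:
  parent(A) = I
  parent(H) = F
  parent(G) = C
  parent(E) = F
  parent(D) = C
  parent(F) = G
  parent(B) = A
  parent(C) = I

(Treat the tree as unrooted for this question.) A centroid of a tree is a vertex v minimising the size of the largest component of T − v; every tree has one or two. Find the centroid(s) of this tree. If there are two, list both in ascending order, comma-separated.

C

Removing C splits the tree into components of sizes 4, 3, 1; the largest is 4 ≤ ⌊9/2⌋ = 4.
No neighbour of C does as well, so C is the unique centroid.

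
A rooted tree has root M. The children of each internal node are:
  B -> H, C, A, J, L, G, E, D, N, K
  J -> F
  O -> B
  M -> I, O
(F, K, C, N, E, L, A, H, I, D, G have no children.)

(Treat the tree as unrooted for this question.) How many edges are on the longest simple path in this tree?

5

BFS from I reaches F last, at distance 5; BFS from F confirms no node is farther.
Path: I–M–O–B–J–F.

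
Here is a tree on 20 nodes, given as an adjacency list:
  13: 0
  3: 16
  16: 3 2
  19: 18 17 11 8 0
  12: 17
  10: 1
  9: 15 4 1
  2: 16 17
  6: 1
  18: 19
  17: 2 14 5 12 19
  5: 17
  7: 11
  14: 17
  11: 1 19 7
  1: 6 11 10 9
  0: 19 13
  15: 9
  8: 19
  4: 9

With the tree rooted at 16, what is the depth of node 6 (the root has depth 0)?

Path from 16 to 6: 16–2–17–19–11–1–6, which has 6 edges.

6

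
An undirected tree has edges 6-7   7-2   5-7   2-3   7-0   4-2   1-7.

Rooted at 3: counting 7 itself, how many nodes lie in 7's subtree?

5

7's subtree: {7, 5, 0, 1, 6}, size 5.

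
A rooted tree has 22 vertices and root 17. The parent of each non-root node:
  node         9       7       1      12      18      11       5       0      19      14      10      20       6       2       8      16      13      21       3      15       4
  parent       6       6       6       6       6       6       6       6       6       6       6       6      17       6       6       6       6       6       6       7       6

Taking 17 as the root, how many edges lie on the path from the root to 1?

2

Climbing from 1 to the root: 1 – 6 – 17. That's 2 steps.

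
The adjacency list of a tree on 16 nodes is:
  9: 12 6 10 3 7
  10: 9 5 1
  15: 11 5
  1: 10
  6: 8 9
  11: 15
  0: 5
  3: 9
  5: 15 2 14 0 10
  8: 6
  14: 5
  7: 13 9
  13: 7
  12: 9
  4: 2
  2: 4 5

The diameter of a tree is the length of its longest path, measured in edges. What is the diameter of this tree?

BFS from 8 reaches 4 last, at distance 6; BFS from 4 confirms no node is farther.
Path: 8-6-9-10-5-2-4.

6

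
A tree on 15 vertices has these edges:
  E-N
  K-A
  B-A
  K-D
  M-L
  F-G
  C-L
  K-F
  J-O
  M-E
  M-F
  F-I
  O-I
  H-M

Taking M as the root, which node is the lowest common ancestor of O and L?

M

Path O→root: O I F M; path L→root: L M.
First common node: M.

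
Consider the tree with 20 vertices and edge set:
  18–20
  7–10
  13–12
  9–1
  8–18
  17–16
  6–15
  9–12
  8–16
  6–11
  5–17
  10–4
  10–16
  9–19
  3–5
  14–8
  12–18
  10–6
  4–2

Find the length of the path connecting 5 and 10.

Walking from 5: 5 – 17 – 16 – 10. Length 3.

3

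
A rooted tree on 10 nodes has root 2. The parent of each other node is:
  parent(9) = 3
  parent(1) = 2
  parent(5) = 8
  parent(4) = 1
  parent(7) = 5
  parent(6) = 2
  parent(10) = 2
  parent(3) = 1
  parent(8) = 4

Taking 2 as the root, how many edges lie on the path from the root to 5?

4

2 → 1 → 4 → 8 → 5 — 4 edges.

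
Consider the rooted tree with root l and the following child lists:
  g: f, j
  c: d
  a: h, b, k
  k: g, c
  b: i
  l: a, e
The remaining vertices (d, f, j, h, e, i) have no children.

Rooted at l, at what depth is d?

l–a–k–c–d — 4 edges.

4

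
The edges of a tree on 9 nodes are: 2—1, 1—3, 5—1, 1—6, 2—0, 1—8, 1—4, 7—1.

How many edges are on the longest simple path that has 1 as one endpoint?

The node farthest from 1 is 0, via 1-2-0 — 2 edges.

2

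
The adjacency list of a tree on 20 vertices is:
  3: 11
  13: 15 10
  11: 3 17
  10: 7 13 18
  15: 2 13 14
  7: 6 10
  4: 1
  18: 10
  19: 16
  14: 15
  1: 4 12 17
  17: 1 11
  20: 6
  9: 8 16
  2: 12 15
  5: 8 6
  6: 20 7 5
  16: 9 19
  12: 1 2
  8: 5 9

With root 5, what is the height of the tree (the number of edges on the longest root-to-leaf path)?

A deepest node is 3, reached by 5–6–7–10–13–15–2–12–1–17–11–3.
That path has 11 edges, so the height is 11.

11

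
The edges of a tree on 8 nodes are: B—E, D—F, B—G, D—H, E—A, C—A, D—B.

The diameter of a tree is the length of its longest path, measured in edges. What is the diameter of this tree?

A longest path is C-A-E-B-D-H, with 5 edges.

5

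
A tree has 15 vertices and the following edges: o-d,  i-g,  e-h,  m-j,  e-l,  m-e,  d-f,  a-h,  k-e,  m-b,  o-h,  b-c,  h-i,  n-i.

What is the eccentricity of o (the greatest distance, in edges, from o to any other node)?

5

A farthest node from o is c.
The path o-h-e-m-b-c has 5 edges.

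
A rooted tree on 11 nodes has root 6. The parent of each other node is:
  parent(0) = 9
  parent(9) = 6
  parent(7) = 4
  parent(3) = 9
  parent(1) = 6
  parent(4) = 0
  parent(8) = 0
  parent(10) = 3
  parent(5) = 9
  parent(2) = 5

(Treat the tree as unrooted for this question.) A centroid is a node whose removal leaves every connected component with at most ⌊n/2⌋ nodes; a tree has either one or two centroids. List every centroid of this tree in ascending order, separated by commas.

If 9 is removed the pieces have sizes 4, 2, 2, 2, all ≤ ⌊11/2⌋ = 5.
Every other node leaves some component of size > 5, so the centroid is unique.

9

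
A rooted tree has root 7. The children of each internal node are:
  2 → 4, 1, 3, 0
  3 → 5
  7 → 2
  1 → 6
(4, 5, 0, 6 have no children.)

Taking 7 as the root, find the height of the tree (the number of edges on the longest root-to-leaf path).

A deepest node is 6, reached by 7 → 2 → 1 → 6.
That path has 3 edges, so the height is 3.

3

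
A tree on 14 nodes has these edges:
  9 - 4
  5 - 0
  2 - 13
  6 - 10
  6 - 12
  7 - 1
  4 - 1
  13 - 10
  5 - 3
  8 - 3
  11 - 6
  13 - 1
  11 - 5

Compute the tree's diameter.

9

BFS from 8 reaches 9 last, at distance 9; BFS from 9 confirms no node is farther.
Path: 8-3-5-11-6-10-13-1-4-9.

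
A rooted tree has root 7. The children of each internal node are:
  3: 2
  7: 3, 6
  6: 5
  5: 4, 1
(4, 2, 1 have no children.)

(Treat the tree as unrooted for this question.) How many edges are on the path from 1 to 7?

The path is 1–5–6–7, which has 3 edges.

3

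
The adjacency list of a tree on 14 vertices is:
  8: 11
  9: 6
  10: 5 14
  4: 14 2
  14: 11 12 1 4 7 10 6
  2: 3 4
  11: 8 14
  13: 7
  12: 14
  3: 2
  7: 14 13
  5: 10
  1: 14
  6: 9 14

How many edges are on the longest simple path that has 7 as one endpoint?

The node farthest from 7 is 3, via 7 – 14 – 4 – 2 – 3 — 4 edges.

4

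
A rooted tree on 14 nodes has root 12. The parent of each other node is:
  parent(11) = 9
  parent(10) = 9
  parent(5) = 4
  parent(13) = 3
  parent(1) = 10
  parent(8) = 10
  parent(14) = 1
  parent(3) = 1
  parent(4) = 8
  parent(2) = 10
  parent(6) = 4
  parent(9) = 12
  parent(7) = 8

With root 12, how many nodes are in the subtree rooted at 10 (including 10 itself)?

Descendants of 10 (including itself): 10, 8, 1, 2, 4, 7, 3, 14, 6, 5, 13. That's 11.

11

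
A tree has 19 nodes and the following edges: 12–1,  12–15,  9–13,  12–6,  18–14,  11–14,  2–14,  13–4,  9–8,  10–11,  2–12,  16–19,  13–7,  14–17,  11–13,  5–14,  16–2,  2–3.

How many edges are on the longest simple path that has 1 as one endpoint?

Distances from 1 peak at 7, attained at 8.
1–12–2–14–11–13–9–8

7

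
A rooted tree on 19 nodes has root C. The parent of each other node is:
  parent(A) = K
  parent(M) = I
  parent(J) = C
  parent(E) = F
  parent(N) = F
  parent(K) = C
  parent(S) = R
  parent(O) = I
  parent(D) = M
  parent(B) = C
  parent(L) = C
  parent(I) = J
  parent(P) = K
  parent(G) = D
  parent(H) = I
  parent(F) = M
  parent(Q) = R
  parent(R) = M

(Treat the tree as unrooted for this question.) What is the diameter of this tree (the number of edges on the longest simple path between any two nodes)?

A longest path is G – D – M – I – J – C – K – A, with 7 edges.

7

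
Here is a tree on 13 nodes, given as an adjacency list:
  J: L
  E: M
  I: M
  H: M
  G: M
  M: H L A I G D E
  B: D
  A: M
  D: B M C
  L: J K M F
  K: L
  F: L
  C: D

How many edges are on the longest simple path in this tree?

Starting from J, a farthest node is B at distance 4.
One longest path: J – L – M – D – B.
So the diameter is 4.

4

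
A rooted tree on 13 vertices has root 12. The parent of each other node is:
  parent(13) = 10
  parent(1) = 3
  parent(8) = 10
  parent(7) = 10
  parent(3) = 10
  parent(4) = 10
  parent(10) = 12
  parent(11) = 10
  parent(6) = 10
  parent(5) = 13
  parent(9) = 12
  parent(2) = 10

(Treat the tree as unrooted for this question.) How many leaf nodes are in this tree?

Degree-1 nodes: 1, 2, 4, 5, 6, 7, 8, 9, 11 — 9 of them.

9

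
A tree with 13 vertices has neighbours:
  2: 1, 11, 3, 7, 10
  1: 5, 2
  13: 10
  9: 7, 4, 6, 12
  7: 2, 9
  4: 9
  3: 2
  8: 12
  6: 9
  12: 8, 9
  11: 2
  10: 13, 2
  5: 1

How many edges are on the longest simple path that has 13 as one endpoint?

The node farthest from 13 is 8, via 13 – 10 – 2 – 7 – 9 – 12 – 8 — 6 edges.

6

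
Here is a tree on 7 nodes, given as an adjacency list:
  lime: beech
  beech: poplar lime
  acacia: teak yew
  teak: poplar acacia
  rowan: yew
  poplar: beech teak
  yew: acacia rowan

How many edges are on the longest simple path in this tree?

6

BFS from lime reaches rowan last, at distance 6; BFS from rowan confirms no node is farther.
Path: lime–beech–poplar–teak–acacia–yew–rowan.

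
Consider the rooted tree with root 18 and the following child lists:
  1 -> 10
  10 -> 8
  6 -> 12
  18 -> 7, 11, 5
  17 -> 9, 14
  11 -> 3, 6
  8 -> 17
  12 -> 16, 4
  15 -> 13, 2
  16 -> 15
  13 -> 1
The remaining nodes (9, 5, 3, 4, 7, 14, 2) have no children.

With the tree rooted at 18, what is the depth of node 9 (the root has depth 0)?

11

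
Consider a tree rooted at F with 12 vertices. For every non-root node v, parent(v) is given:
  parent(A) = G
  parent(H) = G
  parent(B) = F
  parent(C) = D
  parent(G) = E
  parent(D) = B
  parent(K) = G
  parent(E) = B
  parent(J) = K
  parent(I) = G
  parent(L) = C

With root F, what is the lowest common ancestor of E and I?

E

Ancestors of E (toward the root): E, B, F.
Ancestors of I: I, G, E, B, F.
The deepest node appearing in both lists is E.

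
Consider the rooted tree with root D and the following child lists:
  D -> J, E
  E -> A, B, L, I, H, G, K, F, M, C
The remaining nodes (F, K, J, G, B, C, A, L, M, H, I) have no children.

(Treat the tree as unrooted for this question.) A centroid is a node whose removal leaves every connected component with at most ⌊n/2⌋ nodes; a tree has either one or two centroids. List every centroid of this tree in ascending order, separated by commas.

E

Removing E splits the tree into components of sizes 2, 1, 1, 1, 1, 1, 1, 1, 1, 1, 1; the largest is 2 ≤ ⌊13/2⌋ = 6.
Every other node leaves some component of size > 6, so the centroid is unique.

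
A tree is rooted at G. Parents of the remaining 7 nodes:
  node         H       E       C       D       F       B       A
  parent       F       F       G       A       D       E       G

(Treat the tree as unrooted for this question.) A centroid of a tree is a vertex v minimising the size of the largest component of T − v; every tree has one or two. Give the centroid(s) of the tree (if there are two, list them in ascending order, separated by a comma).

If D is removed the pieces have sizes 4, 3, all ≤ ⌊8/2⌋ = 4.
Its neighbour F also leaves a largest component of size 4, so both are centroids.

D, F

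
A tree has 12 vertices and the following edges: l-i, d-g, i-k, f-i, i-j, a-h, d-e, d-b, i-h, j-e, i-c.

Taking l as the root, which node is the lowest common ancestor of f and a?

Path f→root: f i l; path a→root: a h i l.
First common node: i.

i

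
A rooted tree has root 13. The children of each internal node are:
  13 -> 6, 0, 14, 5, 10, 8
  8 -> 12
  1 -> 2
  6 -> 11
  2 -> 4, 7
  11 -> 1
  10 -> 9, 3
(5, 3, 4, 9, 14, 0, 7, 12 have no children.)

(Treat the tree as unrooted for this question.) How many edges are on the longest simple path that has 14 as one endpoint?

6

Distances from 14 peak at 6, attained at 4 (7 also at distance 6).
14-13-6-11-1-2-4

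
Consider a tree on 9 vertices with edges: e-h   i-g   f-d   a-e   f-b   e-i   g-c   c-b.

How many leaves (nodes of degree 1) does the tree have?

3

Exactly 3 nodes have a single neighbour: a, d, h.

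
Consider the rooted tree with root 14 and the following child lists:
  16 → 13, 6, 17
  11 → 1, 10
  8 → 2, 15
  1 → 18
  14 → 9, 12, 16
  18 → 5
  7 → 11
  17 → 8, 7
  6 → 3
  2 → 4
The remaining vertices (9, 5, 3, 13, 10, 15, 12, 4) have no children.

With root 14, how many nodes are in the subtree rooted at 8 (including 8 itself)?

8's subtree: {8, 2, 15, 4}, size 4.

4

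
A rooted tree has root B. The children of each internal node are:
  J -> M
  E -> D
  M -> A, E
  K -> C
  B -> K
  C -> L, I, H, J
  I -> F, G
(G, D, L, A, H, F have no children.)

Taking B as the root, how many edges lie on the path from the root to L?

3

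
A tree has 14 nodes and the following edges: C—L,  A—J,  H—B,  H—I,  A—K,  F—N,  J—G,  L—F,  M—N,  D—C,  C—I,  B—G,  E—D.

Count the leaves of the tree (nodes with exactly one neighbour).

3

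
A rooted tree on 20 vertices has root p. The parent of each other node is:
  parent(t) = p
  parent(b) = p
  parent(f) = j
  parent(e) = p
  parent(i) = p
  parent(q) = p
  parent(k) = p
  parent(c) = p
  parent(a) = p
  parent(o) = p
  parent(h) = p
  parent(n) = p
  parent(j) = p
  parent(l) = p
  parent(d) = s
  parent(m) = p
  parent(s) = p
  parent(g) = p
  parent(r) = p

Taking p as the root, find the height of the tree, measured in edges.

The longest root-to-leaf path is p → j → f (2 edges).

2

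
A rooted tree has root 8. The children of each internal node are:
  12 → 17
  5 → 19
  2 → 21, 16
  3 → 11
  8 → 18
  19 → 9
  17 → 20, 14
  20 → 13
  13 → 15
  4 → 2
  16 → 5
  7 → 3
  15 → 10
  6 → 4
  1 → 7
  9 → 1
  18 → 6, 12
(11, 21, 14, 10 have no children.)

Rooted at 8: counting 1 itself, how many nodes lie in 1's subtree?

4

The subtree rooted at 1 contains: 1, 7, 3, 11 — 4 nodes.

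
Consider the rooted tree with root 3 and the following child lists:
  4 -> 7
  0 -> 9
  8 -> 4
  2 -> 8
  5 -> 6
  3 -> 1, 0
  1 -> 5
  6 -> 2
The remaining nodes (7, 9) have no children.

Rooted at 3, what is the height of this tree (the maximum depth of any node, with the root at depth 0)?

7

7 sits deepest: 3 – 1 – 5 – 6 – 2 – 8 – 4 – 7 — 7 edges from the root.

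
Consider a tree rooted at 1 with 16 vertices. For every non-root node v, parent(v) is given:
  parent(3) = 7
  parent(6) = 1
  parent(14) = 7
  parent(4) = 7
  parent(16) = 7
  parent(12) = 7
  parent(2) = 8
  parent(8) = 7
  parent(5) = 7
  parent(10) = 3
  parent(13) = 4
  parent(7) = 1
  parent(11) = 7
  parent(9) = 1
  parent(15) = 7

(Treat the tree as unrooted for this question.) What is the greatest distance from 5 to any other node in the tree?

Distances from 5 peak at 3, attained at 9 (6, 2, 13, 10 also at distance 3).
5-7-1-9

3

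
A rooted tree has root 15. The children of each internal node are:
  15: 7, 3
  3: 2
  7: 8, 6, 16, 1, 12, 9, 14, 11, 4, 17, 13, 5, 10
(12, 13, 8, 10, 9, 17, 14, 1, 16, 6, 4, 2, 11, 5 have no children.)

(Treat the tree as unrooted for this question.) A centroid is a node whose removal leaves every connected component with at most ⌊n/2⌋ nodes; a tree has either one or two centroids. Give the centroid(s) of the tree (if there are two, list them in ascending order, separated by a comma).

Delete 7: the remaining components have sizes 3, 1, 1, 1, 1, 1, 1, 1, 1, 1, 1, 1, 1, 1. Max 3 ≤ 8, so 7 is a centroid.
No neighbour of 7 does as well, so 7 is the unique centroid.

7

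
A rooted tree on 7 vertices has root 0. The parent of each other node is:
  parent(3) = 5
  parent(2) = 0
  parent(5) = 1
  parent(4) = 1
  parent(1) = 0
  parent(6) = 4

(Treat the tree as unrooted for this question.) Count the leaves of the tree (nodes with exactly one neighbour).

Degree-1 nodes: 2, 3, 6 — 3 of them.

3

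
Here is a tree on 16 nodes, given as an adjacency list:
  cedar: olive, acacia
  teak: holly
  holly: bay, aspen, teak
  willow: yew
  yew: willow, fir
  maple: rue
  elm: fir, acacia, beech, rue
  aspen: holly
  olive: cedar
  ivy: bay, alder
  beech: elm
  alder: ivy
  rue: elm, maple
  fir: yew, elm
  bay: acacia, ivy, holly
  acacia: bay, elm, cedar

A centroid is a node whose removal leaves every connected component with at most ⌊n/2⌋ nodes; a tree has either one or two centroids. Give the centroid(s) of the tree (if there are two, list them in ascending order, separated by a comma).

Removing acacia splits the tree into components of sizes 7, 6, 2; the largest is 7 ≤ ⌊16/2⌋ = 8.
Every other node leaves some component of size > 8, so the centroid is unique.

acacia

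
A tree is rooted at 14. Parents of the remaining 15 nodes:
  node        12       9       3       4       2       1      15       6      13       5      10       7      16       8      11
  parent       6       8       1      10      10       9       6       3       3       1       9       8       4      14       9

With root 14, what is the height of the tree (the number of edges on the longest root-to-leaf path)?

15 sits deepest: 14 → 8 → 9 → 1 → 3 → 6 → 15 — 6 edges from the root.

6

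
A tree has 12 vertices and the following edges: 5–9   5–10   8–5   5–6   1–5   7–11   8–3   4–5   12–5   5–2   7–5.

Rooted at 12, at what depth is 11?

Climbing from 11 to the root: 11 → 7 → 5 → 12. That's 3 steps.

3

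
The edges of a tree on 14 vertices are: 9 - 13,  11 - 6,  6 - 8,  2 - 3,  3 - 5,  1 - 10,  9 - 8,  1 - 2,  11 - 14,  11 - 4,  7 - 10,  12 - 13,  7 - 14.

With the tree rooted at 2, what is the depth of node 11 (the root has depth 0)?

2 – 1 – 10 – 7 – 14 – 11 — 5 edges.

5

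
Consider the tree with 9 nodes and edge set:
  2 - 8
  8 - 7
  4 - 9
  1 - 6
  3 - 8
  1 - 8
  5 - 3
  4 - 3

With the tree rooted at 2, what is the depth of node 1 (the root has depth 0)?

Climbing from 1 to the root: 1 – 8 – 2. That's 2 steps.

2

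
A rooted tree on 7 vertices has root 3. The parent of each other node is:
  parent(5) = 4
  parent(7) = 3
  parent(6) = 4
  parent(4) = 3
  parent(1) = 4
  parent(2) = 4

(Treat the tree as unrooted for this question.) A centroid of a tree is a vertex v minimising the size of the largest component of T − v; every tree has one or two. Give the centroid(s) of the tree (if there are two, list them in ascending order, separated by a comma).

Delete 4: the remaining components have sizes 2, 1, 1, 1, 1. Max 2 ≤ 3, so 4 is a centroid.
No neighbour of 4 does as well, so 4 is the unique centroid.

4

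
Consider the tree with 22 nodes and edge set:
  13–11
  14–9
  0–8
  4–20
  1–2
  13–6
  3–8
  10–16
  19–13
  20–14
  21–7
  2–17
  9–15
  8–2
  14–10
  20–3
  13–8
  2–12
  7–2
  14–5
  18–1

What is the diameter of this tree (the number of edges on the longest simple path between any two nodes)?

BFS from 16 reaches 21 last, at distance 8; BFS from 21 confirms no node is farther.
Path: 16 – 10 – 14 – 20 – 3 – 8 – 2 – 7 – 21.

8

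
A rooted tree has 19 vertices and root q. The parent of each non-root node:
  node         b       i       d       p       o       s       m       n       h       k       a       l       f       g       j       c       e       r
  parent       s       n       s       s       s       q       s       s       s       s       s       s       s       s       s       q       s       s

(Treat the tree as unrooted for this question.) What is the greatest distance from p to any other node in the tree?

A farthest node from p is c (i also at distance 3).
The path p – s – q – c has 3 edges.

3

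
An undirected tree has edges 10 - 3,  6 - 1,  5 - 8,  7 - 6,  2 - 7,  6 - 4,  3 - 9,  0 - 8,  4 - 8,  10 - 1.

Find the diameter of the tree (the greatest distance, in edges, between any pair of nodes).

Starting from 9, a farthest node is 0 at distance 7.
One longest path: 9-3-10-1-6-4-8-0.
So the diameter is 7.

7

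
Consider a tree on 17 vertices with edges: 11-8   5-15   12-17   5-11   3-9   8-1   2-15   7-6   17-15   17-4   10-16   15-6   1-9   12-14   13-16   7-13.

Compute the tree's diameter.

Starting from 10, a farthest node is 3 at distance 11.
One longest path: 10 – 16 – 13 – 7 – 6 – 15 – 5 – 11 – 8 – 1 – 9 – 3.
So the diameter is 11.

11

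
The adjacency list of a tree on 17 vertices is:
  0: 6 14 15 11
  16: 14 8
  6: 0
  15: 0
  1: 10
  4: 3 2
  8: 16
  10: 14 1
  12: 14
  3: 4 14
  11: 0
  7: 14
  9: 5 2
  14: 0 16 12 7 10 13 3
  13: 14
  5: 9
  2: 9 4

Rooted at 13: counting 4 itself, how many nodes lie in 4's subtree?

Descendants of 4 (including itself): 4, 2, 9, 5. That's 4.

4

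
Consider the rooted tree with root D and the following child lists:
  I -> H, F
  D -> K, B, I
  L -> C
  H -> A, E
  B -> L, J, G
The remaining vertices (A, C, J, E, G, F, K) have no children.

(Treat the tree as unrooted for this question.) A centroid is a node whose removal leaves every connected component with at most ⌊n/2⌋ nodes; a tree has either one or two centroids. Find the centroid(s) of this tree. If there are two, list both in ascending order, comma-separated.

D

Removing D splits the tree into components of sizes 5, 5, 1; the largest is 5 ≤ ⌊12/2⌋ = 6.
Every other node leaves some component of size > 6, so the centroid is unique.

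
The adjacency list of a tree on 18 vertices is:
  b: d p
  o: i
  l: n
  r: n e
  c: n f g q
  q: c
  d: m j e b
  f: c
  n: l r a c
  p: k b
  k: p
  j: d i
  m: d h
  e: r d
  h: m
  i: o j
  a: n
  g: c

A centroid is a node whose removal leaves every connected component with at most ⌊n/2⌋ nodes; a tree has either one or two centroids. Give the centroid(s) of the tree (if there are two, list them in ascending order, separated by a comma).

Delete e: the remaining components have sizes 9, 8. Max 9 ≤ 9, so e is a centroid.
Its neighbour d also leaves a largest component of size 9, so both are centroids.

d, e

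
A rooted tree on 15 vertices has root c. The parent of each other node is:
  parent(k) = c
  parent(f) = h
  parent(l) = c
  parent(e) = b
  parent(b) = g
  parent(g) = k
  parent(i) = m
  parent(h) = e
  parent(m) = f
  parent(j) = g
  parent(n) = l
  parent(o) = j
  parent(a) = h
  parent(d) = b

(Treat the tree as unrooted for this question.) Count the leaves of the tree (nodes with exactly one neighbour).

Exactly 5 nodes have a single neighbour: a, d, i, n, o.

5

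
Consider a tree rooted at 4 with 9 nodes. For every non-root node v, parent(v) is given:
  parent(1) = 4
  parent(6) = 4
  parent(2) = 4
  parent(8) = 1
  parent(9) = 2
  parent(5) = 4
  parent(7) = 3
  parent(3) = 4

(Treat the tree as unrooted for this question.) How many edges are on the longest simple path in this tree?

4

A longest path is 7-3-4-2-9, with 4 edges.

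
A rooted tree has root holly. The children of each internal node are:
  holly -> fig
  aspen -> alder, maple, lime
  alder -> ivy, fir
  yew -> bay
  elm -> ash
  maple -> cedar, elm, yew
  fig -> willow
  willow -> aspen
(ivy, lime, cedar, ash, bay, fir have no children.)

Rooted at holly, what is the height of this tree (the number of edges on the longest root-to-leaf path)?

6

ash sits deepest: holly – fig – willow – aspen – maple – elm – ash — 6 edges from the root.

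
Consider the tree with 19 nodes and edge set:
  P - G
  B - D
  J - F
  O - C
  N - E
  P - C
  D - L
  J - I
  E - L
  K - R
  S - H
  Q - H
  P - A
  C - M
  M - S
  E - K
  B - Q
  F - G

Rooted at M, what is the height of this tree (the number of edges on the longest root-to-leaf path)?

R sits deepest: M → S → H → Q → B → D → L → E → K → R — 9 edges from the root.

9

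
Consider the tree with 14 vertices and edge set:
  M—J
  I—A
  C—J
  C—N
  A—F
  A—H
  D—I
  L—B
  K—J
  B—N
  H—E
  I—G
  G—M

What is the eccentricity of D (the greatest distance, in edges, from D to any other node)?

The node farthest from D is L, via D–I–G–M–J–C–N–B–L — 8 edges.

8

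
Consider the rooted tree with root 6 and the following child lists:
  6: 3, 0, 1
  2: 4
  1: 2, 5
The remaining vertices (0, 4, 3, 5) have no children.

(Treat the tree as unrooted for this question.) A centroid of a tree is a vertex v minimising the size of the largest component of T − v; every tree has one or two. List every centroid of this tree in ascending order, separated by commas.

Delete 1: the remaining components have sizes 3, 2, 1. Max 3 ≤ 3, so 1 is a centroid.
Every other node leaves some component of size > 3, so the centroid is unique.

1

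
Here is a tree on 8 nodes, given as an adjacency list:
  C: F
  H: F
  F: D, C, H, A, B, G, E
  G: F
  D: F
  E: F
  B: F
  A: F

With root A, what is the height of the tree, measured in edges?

The longest root-to-leaf path is A → F → E (2 edges).

2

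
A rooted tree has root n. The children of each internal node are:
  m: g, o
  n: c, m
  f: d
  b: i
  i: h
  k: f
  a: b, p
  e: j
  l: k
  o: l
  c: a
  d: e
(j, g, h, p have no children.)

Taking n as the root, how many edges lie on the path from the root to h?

5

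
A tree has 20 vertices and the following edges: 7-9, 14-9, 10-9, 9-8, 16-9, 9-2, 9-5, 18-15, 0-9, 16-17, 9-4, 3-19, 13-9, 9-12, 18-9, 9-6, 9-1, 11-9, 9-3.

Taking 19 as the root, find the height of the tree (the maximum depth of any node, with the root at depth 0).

15 sits deepest: 19–3–9–18–15 — 4 edges from the root.

4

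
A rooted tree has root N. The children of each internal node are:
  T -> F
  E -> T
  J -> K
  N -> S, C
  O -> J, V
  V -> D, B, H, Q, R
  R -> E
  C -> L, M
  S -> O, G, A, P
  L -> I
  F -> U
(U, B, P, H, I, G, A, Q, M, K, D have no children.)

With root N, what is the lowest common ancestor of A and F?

A's ancestor chain is A, S, N and F's is F, T, E, R, V, O, S, N; they first meet at S.

S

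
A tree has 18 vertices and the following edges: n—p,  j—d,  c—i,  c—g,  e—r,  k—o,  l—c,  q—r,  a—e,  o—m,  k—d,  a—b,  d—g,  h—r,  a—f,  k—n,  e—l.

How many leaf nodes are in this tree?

8

Exactly 8 nodes have a single neighbour: b, f, h, i, j, m, p, q.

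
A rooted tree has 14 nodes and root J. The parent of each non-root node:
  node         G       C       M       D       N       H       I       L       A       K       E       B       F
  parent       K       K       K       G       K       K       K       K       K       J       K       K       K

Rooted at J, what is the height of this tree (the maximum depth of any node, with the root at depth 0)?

D sits deepest: J-K-G-D — 3 edges from the root.

3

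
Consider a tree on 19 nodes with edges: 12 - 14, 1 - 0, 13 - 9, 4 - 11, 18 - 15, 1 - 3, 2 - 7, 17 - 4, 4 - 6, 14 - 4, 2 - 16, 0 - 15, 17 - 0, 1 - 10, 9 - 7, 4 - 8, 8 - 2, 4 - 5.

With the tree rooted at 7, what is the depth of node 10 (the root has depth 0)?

7 – 2 – 8 – 4 – 17 – 0 – 1 – 10 — 7 edges.

7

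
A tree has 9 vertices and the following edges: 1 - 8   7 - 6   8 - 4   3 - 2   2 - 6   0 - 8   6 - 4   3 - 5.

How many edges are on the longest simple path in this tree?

6

A longest path is 1 – 8 – 4 – 6 – 2 – 3 – 5, with 6 edges.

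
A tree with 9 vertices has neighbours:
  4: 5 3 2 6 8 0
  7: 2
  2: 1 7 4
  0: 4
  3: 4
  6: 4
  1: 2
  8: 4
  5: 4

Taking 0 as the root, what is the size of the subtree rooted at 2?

3

The subtree rooted at 2 contains: 2, 7, 1 — 3 nodes.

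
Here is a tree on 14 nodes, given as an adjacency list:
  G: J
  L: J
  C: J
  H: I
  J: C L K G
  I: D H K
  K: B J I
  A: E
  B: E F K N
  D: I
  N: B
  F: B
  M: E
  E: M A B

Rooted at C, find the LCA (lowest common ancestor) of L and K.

Path L→root: L J C; path K→root: K J C.
First common node: J.

J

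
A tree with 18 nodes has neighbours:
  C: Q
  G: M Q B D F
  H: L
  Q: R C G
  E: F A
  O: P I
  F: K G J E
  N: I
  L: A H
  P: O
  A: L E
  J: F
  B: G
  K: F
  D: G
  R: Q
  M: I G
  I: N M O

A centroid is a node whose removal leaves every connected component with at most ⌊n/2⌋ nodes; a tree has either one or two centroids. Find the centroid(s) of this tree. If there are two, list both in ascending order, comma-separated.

Removing G splits the tree into components of sizes 7, 5, 3, 1, 1; the largest is 7 ≤ ⌊18/2⌋ = 9.
No neighbour of G does as well, so G is the unique centroid.

G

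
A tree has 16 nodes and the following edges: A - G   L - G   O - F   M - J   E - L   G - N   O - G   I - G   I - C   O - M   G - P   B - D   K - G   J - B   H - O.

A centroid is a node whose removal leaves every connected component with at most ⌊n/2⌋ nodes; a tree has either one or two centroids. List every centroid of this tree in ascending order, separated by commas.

Removing G splits the tree into components of sizes 7, 2, 2, 1, 1, 1, 1; the largest is 7 ≤ ⌊16/2⌋ = 8.
Every other node leaves some component of size > 8, so the centroid is unique.

G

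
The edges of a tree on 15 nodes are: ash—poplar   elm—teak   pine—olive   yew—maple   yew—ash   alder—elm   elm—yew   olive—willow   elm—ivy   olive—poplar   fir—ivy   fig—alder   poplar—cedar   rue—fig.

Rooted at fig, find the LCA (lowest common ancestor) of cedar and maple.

yew

Ancestors of cedar (toward the root): cedar, poplar, ash, yew, elm, alder, fig.
Ancestors of maple: maple, yew, elm, alder, fig.
The deepest node appearing in both lists is yew.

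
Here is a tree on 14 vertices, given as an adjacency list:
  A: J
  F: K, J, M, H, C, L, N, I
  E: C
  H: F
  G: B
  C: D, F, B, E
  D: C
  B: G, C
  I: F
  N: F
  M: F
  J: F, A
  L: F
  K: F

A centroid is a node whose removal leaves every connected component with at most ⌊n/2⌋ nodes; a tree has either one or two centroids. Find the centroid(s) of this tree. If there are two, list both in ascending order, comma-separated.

Removing F splits the tree into components of sizes 5, 2, 1, 1, 1, 1, 1, 1; the largest is 5 ≤ ⌊14/2⌋ = 7.
Every other node leaves some component of size > 7, so the centroid is unique.

F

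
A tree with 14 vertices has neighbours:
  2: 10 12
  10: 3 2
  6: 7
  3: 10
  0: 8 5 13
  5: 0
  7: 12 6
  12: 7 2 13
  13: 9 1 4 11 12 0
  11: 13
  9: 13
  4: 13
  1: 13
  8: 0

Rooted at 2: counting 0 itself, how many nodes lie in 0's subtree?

3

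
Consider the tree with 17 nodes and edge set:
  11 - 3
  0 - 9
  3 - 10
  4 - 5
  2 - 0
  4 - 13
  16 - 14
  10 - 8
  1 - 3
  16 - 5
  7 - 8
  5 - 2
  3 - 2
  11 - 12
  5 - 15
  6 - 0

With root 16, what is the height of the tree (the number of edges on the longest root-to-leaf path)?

6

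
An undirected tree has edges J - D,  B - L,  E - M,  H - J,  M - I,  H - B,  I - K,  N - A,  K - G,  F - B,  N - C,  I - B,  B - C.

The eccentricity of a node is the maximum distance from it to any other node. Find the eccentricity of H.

4

The node farthest from H is G (E, A also at distance 4), via H-B-I-K-G — 4 edges.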